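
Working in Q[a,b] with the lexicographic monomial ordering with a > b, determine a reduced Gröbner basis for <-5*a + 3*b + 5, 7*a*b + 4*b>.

f_1 = -5*a + 3*b + 5, LT = a.
f_2 = 7*a*b + 4*b, LT = a*b.

S(f_1,f_2): lcm = a*b. S = -3/5*b**2 - 11/7*b.
  leading term b**2: no divisor's leading term divides it; move -3/5*b**2 to the remainder.
  leading term b: no divisor's leading term divides it; move -11/7*b to the remainder.
  remainder -3/5*b**2 - 11/7*b ≠ 0; add g_3 = -3/5*b**2 - 11/7*b to the basis.

S(f_1,g_3): leading monomials are coprime, so the S-polynomial reduces to 0 (Buchberger's first criterion).
S(f_2,g_3): lcm = a*b**2. S = -55/21*a*b + 4/7*b**2.
  leading term a*b: subtract (11/21*b)·f_1 from -55/21*a*b + 4/7*b**2 → -b**2 - 55/21*b
  leading term b**2: subtract (5/3)·g_3 from -b**2 - 55/21*b → 0
  remainder 0.

Every S-polynomial of the final basis reduces to 0, so we have a Gröbner basis.
Inter-reduce: drop elements whose leading term is divisible by another's, tail-reduce, and make monic.

G = {a - 3/5*b - 1, b**2 + 55/21*b}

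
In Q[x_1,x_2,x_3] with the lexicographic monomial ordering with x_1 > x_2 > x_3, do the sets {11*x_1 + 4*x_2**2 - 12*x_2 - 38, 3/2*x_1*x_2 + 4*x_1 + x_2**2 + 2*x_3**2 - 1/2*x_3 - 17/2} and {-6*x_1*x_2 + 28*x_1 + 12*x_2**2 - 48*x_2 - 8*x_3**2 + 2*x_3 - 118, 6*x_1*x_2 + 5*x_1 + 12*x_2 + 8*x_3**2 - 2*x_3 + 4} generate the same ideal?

Since reduced Gröbner bases are canonical representatives of ideals under a given ordering, it suffices to compute and compare them.
Buchberger on the first generating set:
f_1 = 11*x_1 + 4*x_2**2 - 12*x_2 - 38, LT = x_1.
f_2 = 3/2*x_1*x_2 + 4*x_1 + x_2**2 + 2*x_3**2 - 1/2*x_3 - 17/2, LT = x_1*x_2.

S(f_1,f_2): lcm = x_1*x_2. S = -8/3*x_1 + 4/11*x_2**3 - 58/33*x_2**2 - 38/11*x_2 - 4/3*x_3**2 + 1/3*x_3 + 17/3.
  leading term x_1: subtract (-8/33)·f_1 from -8/3*x_1 + 4/11*x_2**3 - 58/33*x_2**2 - 38/11*x_2 - 4/3*x_3**2 + 1/3*x_3 + 17/3 → 4/11*x_2**3 - 26/33*x_2**2 - 70/11*x_2 - 4/3*x_3**2 + 1/3*x_3 - 39/11
  leading term x_2**3: no divisor's leading term divides it; move 4/11*x_2**3 to the remainder.
  leading term x_2**2: no divisor's leading term divides it; move -26/33*x_2**2 to the remainder.
  leading term x_2: no divisor's leading term divides it; move -70/11*x_2 to the remainder.
  leading term x_3**2: no divisor's leading term divides it; move -4/3*x_3**2 to the remainder.
  leading term x_3: no divisor's leading term divides it; move 1/3*x_3 to the remainder.
  leading term 1: no divisor's leading term divides it; move -39/11 to the remainder.
  remainder 4/11*x_2**3 - 26/33*x_2**2 - 70/11*x_2 - 4/3*x_3**2 + 1/3*x_3 - 39/11 ≠ 0; add g_3 = 4/11*x_2**3 - 26/33*x_2**2 - 70/11*x_2 - 4/3*x_3**2 + 1/3*x_3 - 39/11 to the basis.

The other S-polynomials (S(f_1,g_3), S(f_2,g_3)) all reduce to 0 modulo the current basis, so we have a Gröbner basis.
Inter-reduce: drop elements whose leading term is divisible by another's, tail-reduce, and make monic.
Reduced Gröbner basis: {x_1 + 4/11*x_2**2 - 12/11*x_2 - 38/11, x_2**3 - 13/6*x_2**2 - 35/2*x_2 - 11/3*x_3**2 + 11/12*x_3 - 39/4}.

Buchberger on the second generating set:
h_1 = -6*x_1*x_2 + 28*x_1 + 12*x_2**2 - 48*x_2 - 8*x_3**2 + 2*x_3 - 118, LT = x_1*x_2.
h_2 = 6*x_1*x_2 + 5*x_1 + 12*x_2 + 8*x_3**2 - 2*x_3 + 4, LT = x_1*x_2.

S(h_1,h_2): lcm = x_1*x_2. S = -11/2*x_1 - 2*x_2**2 + 6*x_2 + 19.
  leading term x_1: no divisor's leading term divides it; move -11/2*x_1 to the remainder.
  leading term x_2**2: no divisor's leading term divides it; move -2*x_2**2 to the remainder.
  leading term x_2: no divisor's leading term divides it; move 6*x_2 to the remainder.
  leading term 1: no divisor's leading term divides it; move 19 to the remainder.
  remainder -11/2*x_1 - 2*x_2**2 + 6*x_2 + 19 ≠ 0; add k_3 = -11/2*x_1 - 2*x_2**2 + 6*x_2 + 19 to the basis.

S(h_1,k_3): lcm = x_1*x_2. S = -14/3*x_1 - 4/11*x_2**3 - 10/11*x_2**2 + 126/11*x_2 + 4/3*x_3**2 - 1/3*x_3 + 59/3.
  leading term x_1: subtract (28/33)·k_3 from -14/3*x_1 - 4/11*x_2**3 - 10/11*x_2**2 + 126/11*x_2 + 4/3*x_3**2 - 1/3*x_3 + 59/3 → -4/11*x_2**3 + 26/33*x_2**2 + 70/11*x_2 + 4/3*x_3**2 - 1/3*x_3 + 39/11
  leading term x_2**3: no divisor's leading term divides it; move -4/11*x_2**3 to the remainder.
  leading term x_2**2: no divisor's leading term divides it; move 26/33*x_2**2 to the remainder.
  leading term x_2: no divisor's leading term divides it; move 70/11*x_2 to the remainder.
  leading term x_3**2: no divisor's leading term divides it; move 4/3*x_3**2 to the remainder.
  leading term x_3: no divisor's leading term divides it; move -1/3*x_3 to the remainder.
  leading term 1: no divisor's leading term divides it; move 39/11 to the remainder.
  remainder -4/11*x_2**3 + 26/33*x_2**2 + 70/11*x_2 + 4/3*x_3**2 - 1/3*x_3 + 39/11 ≠ 0; add k_4 = -4/11*x_2**3 + 26/33*x_2**2 + 70/11*x_2 + 4/3*x_3**2 - 1/3*x_3 + 39/11 to the basis.

The other S-polynomials (S(h_2,k_3), S(h_1,k_4), S(h_2,k_4), S(k_3,k_4)) all reduce to 0 modulo the current basis, so we have a Gröbner basis.
Inter-reduce: drop elements whose leading term is divisible by another's, tail-reduce, and make monic.
Reduced Gröbner basis: {x_1 + 4/11*x_2**2 - 12/11*x_2 - 38/11, x_2**3 - 13/6*x_2**2 - 35/2*x_2 - 11/3*x_3**2 + 11/12*x_3 - 39/4}.

Same reduced basis, so the two generating sets span the same ideal.

Yes, the ideals are equal.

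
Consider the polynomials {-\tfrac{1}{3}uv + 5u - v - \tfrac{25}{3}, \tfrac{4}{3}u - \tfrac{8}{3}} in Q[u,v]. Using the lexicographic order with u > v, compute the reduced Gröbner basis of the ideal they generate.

f_1 = -\tfrac{1}{3}uv + 5u - v - \tfrac{25}{3}, LT = uv.
f_2 = \tfrac{4}{3}u - \tfrac{8}{3}, LT = u.

S(f_1,f_2): lcm = uv. S = -15u + 5v + 25.
  leading term u: subtract (-\tfrac{45}{4})·f_2 from -15u + 5v + 25 → 5v - 5
  leading term v: no divisor's leading term divides it; move 5v to the remainder.
  leading term 1: no divisor's leading term divides it; move -5 to the remainder.
  remainder 5v - 5 ≠ 0; add g_3 = 5v - 5 to the basis.

The other S-polynomials (S(f_1,g_3), S(f_2,g_3)) all reduce to 0 modulo the current basis, so we have a Gröbner basis.
Inter-reduce: drop elements whose leading term is divisible by another's, tail-reduce, and make monic.

G = {u - 2, v - 1}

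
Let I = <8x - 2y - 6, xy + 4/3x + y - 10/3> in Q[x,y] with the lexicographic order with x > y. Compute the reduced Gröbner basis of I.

G = {x - 1/4y - 3/4, y^2 + 25/3y - 28/3}

f_1 = 8x - 2y - 6, LT = x.
f_2 = xy + 4/3x + y - 10/3, LT = xy.

S(f_1,f_2): lcm = xy. S = -4/3x - 1/4y^2 - 7/4y + 10/3.
  reduce S modulo (f_1, f_2):
  remainder -1/4y^2 - 25/12y + 7/3 ≠ 0; add g_3 = -1/4y^2 - 25/12y + 7/3 to the basis.

The other S-polynomials (S(f_1,g_3), S(f_2,g_3)) all reduce to 0 modulo the current basis, so we have a Gröbner basis.
Inter-reduce: drop elements whose leading term is divisible by another's, tail-reduce, and make monic.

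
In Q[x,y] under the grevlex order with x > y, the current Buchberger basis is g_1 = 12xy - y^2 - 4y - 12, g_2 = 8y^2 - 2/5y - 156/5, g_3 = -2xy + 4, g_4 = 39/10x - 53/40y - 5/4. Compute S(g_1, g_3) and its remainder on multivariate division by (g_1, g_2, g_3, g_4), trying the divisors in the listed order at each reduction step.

S(g_1, g_3) = -1/12y^2 - 1/3y + 1; remainder on division = -27/80y + 27/40.

lcm(LM(g_1), LM(g_3)) = xy.
S = (lcm/LT(g_1))·g_1 − (lcm/LT(g_3))·g_3 = -1/12y^2 - 1/3y + 1.
Reduce S modulo (g_1, g_2, g_3, g_4) in that order:
  leading term y^2: subtract (-1/96)·g_2 from -1/12y^2 - 1/3y + 1 → -27/80y + 27/40
  leading term y: no divisor's leading term divides it; move -27/80y to the remainder.
  leading term 1: no divisor's leading term divides it; move 27/40 to the remainder.
The remainder -27/80y + 27/40 is nonzero, so it would be added as the next basis element.
An S-polynomial is built so that the two leading terms cancel; whether anything survives reduction is exactly the Gröbner-basis criterion.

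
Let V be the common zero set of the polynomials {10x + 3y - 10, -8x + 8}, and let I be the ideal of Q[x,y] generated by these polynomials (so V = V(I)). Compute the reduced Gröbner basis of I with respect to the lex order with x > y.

Buchberger's algorithm terminates because the ascending chain of leading-term ideals stabilizes.

f_1 = 10x + 3y - 10, LT = x.
f_2 = -8x + 8, LT = x.

S(f_1,f_2): lcm = x. S = 3/10y.
  leading term y: no divisor's leading term divides it; move 3/10y to the remainder.
  remainder 3/10y ≠ 0; add g_3 = 3/10y to the basis.

The other S-polynomials (S(f_1,g_3), S(f_2,g_3)) all reduce to 0 modulo the current basis, so we have a Gröbner basis.
Inter-reduce: drop elements whose leading term is divisible by another's, tail-reduce, and make monic.

G = {x - 1, y}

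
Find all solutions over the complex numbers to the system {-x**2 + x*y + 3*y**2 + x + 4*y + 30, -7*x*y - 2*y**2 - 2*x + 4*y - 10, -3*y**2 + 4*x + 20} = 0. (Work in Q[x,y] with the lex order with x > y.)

Compute a lex Gröbner basis by Buchberger's algorithm.
f_1 = -x**2 + x*y + x + 3*y**2 + 4*y + 30, LT = x**2.
f_2 = -7*x*y - 2*x - 2*y**2 + 4*y - 10, LT = x*y.
f_3 = 4*x - 3*y**2 + 20, LT = x.

S(f_1,f_2): lcm = x**2*y. S = -2/7*x**2 - 9/7*x*y**2 - 3/7*x*y - 10/7*x - 3*y**3 - 4*y**2 - 30*y.
  leading term x**2: subtract (2/7)·f_1 from -2/7*x**2 - 9/7*x*y**2 - 3/7*x*y - 10/7*x - 3*y**3 - 4*y**2 - 30*y → -9/7*x*y**2 - 5/7*x*y - 12/7*x - 3*y**3 - 34/7*y**2 - 218/7*y - 60/7
  leading term x*y**2: subtract (9/49*y)·f_2 from -9/7*x*y**2 - 5/7*x*y - 12/7*x - 3*y**3 - 34/7*y**2 - 218/7*y - 60/7 → -17/49*x*y - 12/7*x - 129/49*y**3 - 274/49*y**2 - 1436/49*y - 60/7
  leading term x*y: subtract (17/343)·f_2 from -17/49*x*y - 12/7*x - 129/49*y**3 - 274/49*y**2 - 1436/49*y - 60/7 → -554/343*x - 129/49*y**3 - 1884/343*y**2 - 10120/343*y - 2770/343
  leading term x: subtract (-277/686)·f_3 from -554/343*x - 129/49*y**3 - 1884/343*y**2 - 10120/343*y - 2770/343 → -129/49*y**3 - 657/98*y**2 - 10120/343*y
  leading term y**3: no divisor's leading term divides it; move -129/49*y**3 to the remainder.
  leading term y**2: no divisor's leading term divides it; move -657/98*y**2 to the remainder.
  leading term y: no divisor's leading term divides it; move -10120/343*y to the remainder.
  remainder -129/49*y**3 - 657/98*y**2 - 10120/343*y ≠ 0; add h_4 = -129/49*y**3 - 657/98*y**2 - 10120/343*y to the basis.

S(f_1,f_3): lcm = x**2. S = 3/4*x*y**2 - x*y - 6*x - 3*y**2 - 4*y - 30.
  leading term x*y**2: subtract (-3/28*y)·f_2 from 3/4*x*y**2 - x*y - 6*x - 3*y**2 - 4*y - 30 → -17/14*x*y - 6*x - 3/14*y**3 - 18/7*y**2 - 71/14*y - 30
  leading term x*y: subtract (17/98)·f_2 from -17/14*x*y - 6*x - 3/14*y**3 - 18/7*y**2 - 71/14*y - 30 → -277/49*x - 3/14*y**3 - 109/49*y**2 - 565/98*y - 1385/49
  leading term x: subtract (-277/196)·f_3 from -277/49*x - 3/14*y**3 - 109/49*y**2 - 565/98*y - 1385/49 → -3/14*y**3 - 181/28*y**2 - 565/98*y
  leading term y**3: subtract (7/86)·h_4 from -3/14*y**3 - 181/28*y**2 - 565/98*y → -509/86*y**2 - 2025/602*y
  leading term y**2: no divisor's leading term divides it; move -509/86*y**2 to the remainder.
  leading term y: no divisor's leading term divides it; move -2025/602*y to the remainder.
  remainder -509/86*y**2 - 2025/602*y ≠ 0; add h_5 = -509/86*y**2 - 2025/602*y to the basis.

S(f_2,f_3): lcm = x*y. S = 2/7*x + 3/4*y**3 + 2/7*y**2 - 39/7*y + 10/7.
  leading term x: subtract (1/14)·f_3 from 2/7*x + 3/4*y**3 + 2/7*y**2 - 39/7*y + 10/7 → 3/4*y**3 + 1/2*y**2 - 39/7*y
  leading term y**3: subtract (-49/172)·h_4 from 3/4*y**3 + 1/2*y**2 - 39/7*y → -485/344*y**2 - 601/43*y
  leading term y**2: subtract (485/2036)·h_5 from -485/344*y**2 - 601/43*y → -375553/28504*y
  leading term y: no divisor's leading term divides it; move -375553/28504*y to the remainder.
  remainder -375553/28504*y ≠ 0; add h_6 = -375553/28504*y to the basis.

The other S-polynomials (S(f_1,h_4), S(f_2,h_4), S(f_3,h_4), S(f_1,h_5), S(f_2,h_5), S(f_3,h_5), S(h_4,h_5), S(f_1,h_6), S(f_2,h_6), S(f_3,h_6), S(h_4,h_6), S(h_5,h_6)) all reduce to 0 modulo the current basis, so we have a Gröbner basis.
Inter-reduce: drop elements whose leading term is divisible by another's, tail-reduce, and make monic.
Reduced Gröbner basis: {x + 5, y}.

Since the basis is lex-ordered, y is univariate in y. Its roots are {0}. Back-substituting each root into the other basis elements fixes the other coordinates.
  y = 0: the earlier basis element becomes x + 5 = 0, giving x = -5 — point (-5, 0).
Check: every point annihilates each of the original generators.

{(-5, 0)}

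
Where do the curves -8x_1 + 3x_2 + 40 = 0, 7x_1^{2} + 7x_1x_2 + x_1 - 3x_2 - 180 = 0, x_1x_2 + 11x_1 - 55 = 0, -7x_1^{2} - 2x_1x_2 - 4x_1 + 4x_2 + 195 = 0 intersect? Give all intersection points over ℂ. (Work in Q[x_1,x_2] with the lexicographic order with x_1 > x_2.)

Compute a lex Gröbner basis by Buchberger's algorithm.
f_1 = -8x_1 + 3x_2 + 40, LT = x_1.
f_2 = 7x_1^{2} + 7x_1x_2 + x_1 - 3x_2 - 180, LT = x_1^{2}.
f_3 = x_1x_2 + 11x_1 - 55, LT = x_1x_2.
f_4 = -7x_1^{2} - 2x_1x_2 - 4x_1 + 4x_2 + 195, LT = x_1^{2}.

S(f_1,f_2): lcm = x_1^{2}. S = -\tfrac{11}{8}x_1x_2 - \tfrac{36}{7}x_1 + \tfrac{3}{7}x_2 + \tfrac{180}{7}.
  reduce S modulo (f_1, f_2, f_3, f_4):
  remainder -\tfrac{33}{64}x_2^{2} - \tfrac{67}{8}x_2 ≠ 0; add h_5 = -\tfrac{33}{64}x_2^{2} - \tfrac{67}{8}x_2 to the basis.

S(f_1,f_3): lcm = x_1x_2. S = -11x_1 - \tfrac{3}{8}x_2^{2} - 5x_2 + 55.
  reduce S modulo (f_1, f_2, f_3, f_4, h_5):
  remainder -\tfrac{267}{88}x_2 ≠ 0; add h_6 = -\tfrac{267}{88}x_2 to the basis.

The other S-polynomials (S(f_1,f_4), S(f_2,f_3), S(f_2,f_4), S(f_3,f_4), S(f_1,h_5), S(f_2,h_5), S(f_3,h_5), S(f_4,h_5), S(f_1,h_6), S(f_2,h_6), S(f_3,h_6), S(f_4,h_6), S(h_5,h_6)) all reduce to 0 modulo the current basis, so we have a Gröbner basis.
Inter-reduce: drop elements whose leading term is divisible by another's, tail-reduce, and make monic.
Reduced Gröbner basis: {x_1 - 5, x_2}.

A lex Gröbner basis eliminates variables successively. Here x_2 depends only on x_2, with roots {0}; lifting each root through the earlier basis elements recovers the full solutions.
  x_2 = 0: the earlier basis element becomes x_1 - 5 = 0, giving x_1 = 5 — point (5, 0).

{(5, 0)}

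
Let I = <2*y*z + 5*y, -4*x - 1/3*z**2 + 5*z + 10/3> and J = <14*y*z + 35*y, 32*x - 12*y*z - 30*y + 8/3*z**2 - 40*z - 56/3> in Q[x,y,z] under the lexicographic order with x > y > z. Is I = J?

No, the ideals differ.

Equality of ideals is decidable: compute both reduced Gröbner bases (unique for the ordering) and check whether they agree.
Buchberger on the first generating set:
f_1 = 2*y*z + 5*y, LT = y*z.
f_2 = -4*x - 1/3*z**2 + 5*z + 10/3, LT = x.

The S-polynomials (S(f_1,f_2)) all reduce to 0 modulo the current basis, so we have a Gröbner basis.
Inter-reduce: drop elements whose leading term is divisible by another's, tail-reduce, and make monic.
Reduced Gröbner basis: {x + 1/12*z**2 - 5/4*z - 5/6, y*z + 5/2*y}.

Buchberger on the second generating set:
h_1 = 14*y*z + 35*y, LT = y*z.
h_2 = 32*x - 12*y*z - 30*y + 8/3*z**2 - 40*z - 56/3, LT = x.

The S-polynomials (S(h_1,h_2)) all reduce to 0 modulo the current basis, so we have a Gröbner basis.
Inter-reduce: drop elements whose leading term is divisible by another's, tail-reduce, and make monic.
Reduced Gröbner basis: {x + 1/12*z**2 - 5/4*z - 7/12, y*z + 5/2*y}.

Since the reduced bases disagree, the two ideals are not the same.
The choice of monomial ordering does not affect the verdict — as long as both bases are computed under the same ordering, their equality decides ideal equality.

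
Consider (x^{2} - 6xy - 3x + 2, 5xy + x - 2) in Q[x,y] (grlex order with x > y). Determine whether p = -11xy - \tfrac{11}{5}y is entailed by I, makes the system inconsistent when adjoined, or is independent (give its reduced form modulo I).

-11xy - \tfrac{11}{5}y lies in I (it reduces to 0).

First compute the reduced Gröbner basis of I by Buchberger's algorithm.
f_1 = x^{2} - 6xy - 3x + 2, LT = x^{2}.
f_2 = 5xy + x - 2, LT = xy.

S(f_1,f_2): lcm = x^{2}y. S = -6xy^{2} - \tfrac{1}{5}x^{2} - 3xy + \tfrac{2}{5}x + 2y.
  reduce S modulo (f_1, f_2):
  remainder \tfrac{2}{5}x - \tfrac{2}{5}y - \tfrac{4}{5} ≠ 0; add h_3 = \tfrac{2}{5}x - \tfrac{2}{5}y - \tfrac{4}{5} to the basis.

S(f_2,h_3): lcm = xy. S = y^{2} + \tfrac{1}{5}x + 2y - \tfrac{2}{5}.
  reduce S modulo (f_1, f_2, h_3):
  remainder y^{2} + \tfrac{11}{5}y ≠ 0; add h_4 = y^{2} + \tfrac{11}{5}y to the basis.

The other S-polynomials (S(f_1,h_3), S(f_1,h_4), S(f_2,h_4), S(h_3,h_4)) all reduce to 0 modulo the current basis, so we have a Gröbner basis.
Inter-reduce: drop elements whose leading term is divisible by another's, tail-reduce, and make monic.
Reduced Gröbner basis: {y^{2} + \tfrac{11}{5}y, x - y - 2}.
Label its elements g_1 = y^{2} + \tfrac{11}{5}y, g_2 = x - y - 2.

Reduce p = -11xy - \tfrac{11}{5}y modulo G:
  leading term xy: subtract (-11y)·g_2 from -11xy - \tfrac{11}{5}y → -11y^{2} - \tfrac{121}{5}y
  leading term y^{2}: subtract (-11)·g_1 from -11y^{2} - \tfrac{121}{5}y → 0
  normal form = 0.
Since the normal form is 0, p ∈ I.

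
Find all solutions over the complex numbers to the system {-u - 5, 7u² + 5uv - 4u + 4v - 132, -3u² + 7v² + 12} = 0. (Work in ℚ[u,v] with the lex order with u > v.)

Compute a lex Gröbner basis by Buchberger's algorithm.
f_1 = -u - 5, LT = u.
f_2 = 7u² + 5uv - 4u + 4v - 132, LT = u².
f_3 = -3u² + 7v² + 12, LT = u².

S(f_1,f_2): lcm = u². S = -5/7uv + 39/7u - 4/7v + 132/7.
  leading term uv: subtract (5/7v)·f_1 from -5/7uv + 39/7u - 4/7v + 132/7 → 39/7u + 3v + 132/7
  leading term u: subtract (-39/7)·f_1 from 39/7u + 3v + 132/7 → 3v - 9
  leading term v: no divisor's leading term divides it; move 3v to the remainder.
  leading term 1: no divisor's leading term divides it; move -9 to the remainder.
  remainder 3v - 9 ≠ 0; add h_4 = 3v - 9 to the basis.

The other S-polynomials (S(f_1,f_3), S(f_2,f_3), S(f_1,h_4), S(f_2,h_4), S(f_3,h_4)) all reduce to 0 modulo the current basis, so we have a Gröbner basis.
Inter-reduce: drop elements whose leading term is divisible by another's, tail-reduce, and make monic.
Reduced Gröbner basis: {u + 5, v - 3}.

The lex basis is triangular: the last element involves only v. Solving v - 3 = 0 gives v ∈ {3}; substituting each value into the earlier elements determines the remaining variables.
  v = 3: the earlier basis element becomes u + 5 = 0, giving u = -5 — point (-5, 3).
Check: every point annihilates each of the original generators.
A lex Gröbner basis triangularizes the system, enabling back-substitution.

{(-5, 3)}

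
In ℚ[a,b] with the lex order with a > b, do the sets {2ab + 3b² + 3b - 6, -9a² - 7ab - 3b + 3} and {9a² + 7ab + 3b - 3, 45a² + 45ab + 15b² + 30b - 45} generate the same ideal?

Yes, the ideals are equal.

For a fixed monomial order, each ideal has a unique reduced Gröbner basis; comparing bases decides equality.
Buchberger on the first generating set:
f_1 = 2ab + 3b² + 3b - 6, LT = ab.
f_2 = -9a² - 7ab - 3b + 3, LT = a².

S(f_1,f_2): lcm = a²b. S = 13/18ab² + 3/2ab - 3a - ⅓b² + ⅓b.
  reduce S modulo (f_1, f_2):
  remainder -3a - 13/12b³ - 11/3b² + ¼b + 9/2 ≠ 0; add g_3 = -3a - 13/12b³ - 11/3b² + ¼b + 9/2 to the basis.

S(f_1,g_3): lcm = ab. S = -13/36b⁴ - 11/9b³ + 19/12b² + 3b - 3.
  reduce S modulo (f_1, f_2, g_3):
  remainder -13/36b⁴ - 11/9b³ + 19/12b² + 3b - 3 ≠ 0; add g_4 = -13/36b⁴ - 11/9b³ + 19/12b² + 3b - 3 to the basis.

The other S-polynomials (S(f_2,g_3), S(f_1,g_4), S(f_2,g_4), S(g_3,g_4)) all reduce to 0 modulo the current basis, so we have a Gröbner basis.
Inter-reduce: drop elements whose leading term is divisible by another's, tail-reduce, and make monic.
Reduced Gröbner basis: {a + 13/36b³ + 11/9b² - 1/12b - 3/2, b⁴ + 44/13b³ - 57/13b² - 108/13b + 108/13}.

Buchberger on the second generating set:
h_1 = 9a² + 7ab + 3b - 3, LT = a².
h_2 = 45a² + 45ab + 15b² + 30b - 45, LT = a².

S(h_1,h_2): lcm = a². S = -2/9ab - ⅓b² - ⅓b + ⅔.
  reduce S modulo (h_1, h_2):
  remainder -2/9ab - ⅓b² - ⅓b + ⅔ ≠ 0; add k_3 = -2/9ab - ⅓b² - ⅓b + ⅔ to the basis.

S(h_1,k_3): lcm = a²b. S = -13/18ab² - 3/2ab + 3a + ⅓b² - ⅓b.
  reduce S modulo (h_1, h_2, k_3):
  remainder 3a + 13/12b³ + 11/3b² - ¼b - 9/2 ≠ 0; add k_4 = 3a + 13/12b³ + 11/3b² - ¼b - 9/2 to the basis.

S(h_1,k_4): lcm = a². S = -13/36ab³ - 11/9ab² + 31/36ab + 3/2a + ⅓b - ⅓.
  reduce S modulo (h_1, h_2, k_3, k_4):
  remainder 13/24b⁴ + 11/6b³ - 19/8b² - 9/2b + 9/2 ≠ 0; add k_5 = 13/24b⁴ + 11/6b³ - 19/8b² - 9/2b + 9/2 to the basis.

The other S-polynomials (S(h_2,k_3), S(h_2,k_4), S(k_3,k_4), S(h_1,k_5), S(h_2,k_5), S(k_3,k_5), S(k_4,k_5)) all reduce to 0 modulo the current basis, so we have a Gröbner basis.
Inter-reduce: drop elements whose leading term is divisible by another's, tail-reduce, and make monic.
Reduced Gröbner basis: {a + 13/36b³ + 11/9b² - 1/12b - 3/2, b⁴ + 44/13b³ - 57/13b² - 108/13b + 108/13}.

Same reduced basis, so the two generating sets span the same ideal.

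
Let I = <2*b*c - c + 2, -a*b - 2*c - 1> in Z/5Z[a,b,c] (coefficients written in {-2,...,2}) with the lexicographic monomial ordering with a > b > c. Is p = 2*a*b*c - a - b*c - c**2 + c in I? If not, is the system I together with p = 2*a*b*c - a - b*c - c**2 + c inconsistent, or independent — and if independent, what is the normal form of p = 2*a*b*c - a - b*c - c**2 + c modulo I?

2*a*b*c - a - b*c - c**2 + c is independent of I; its normal form modulo I is -a + c + 1.

First compute the reduced Gröbner basis of I by Buchberger's algorithm.
f_1 = 2*b*c - c + 2, LT = b*c.
f_2 = -a*b - 2*c - 1, LT = a*b.

S(f_1,f_2): lcm = a*b*c. S = 2*a*c + a - 2*c**2 - c.
  leading term a*c: no divisor's leading term divides it; move 2*a*c to the remainder.
  leading term a: no divisor's leading term divides it; move a to the remainder.
  leading term c**2: no divisor's leading term divides it; move -2*c**2 to the remainder.
  leading term c: no divisor's leading term divides it; move -c to the remainder.
  remainder 2*a*c + a - 2*c**2 - c ≠ 0; add h_3 = 2*a*c + a - 2*c**2 - c to the basis.

The other S-polynomials (S(f_1,h_3), S(f_2,h_3)) all reduce to 0 modulo the current basis, so we have a Gröbner basis.
Inter-reduce: drop elements whose leading term is divisible by another's, tail-reduce, and make monic.
Reduced Gröbner basis: {a*b + 2*c + 1, a*c - 2*a - c**2 + 2*c, b*c + 2*c + 1}.
Label its elements g_1 = a*b + 2*c + 1, g_2 = a*c - 2*a - c**2 + 2*c, g_3 = b*c + 2*c + 1.

Reduce p = 2*a*b*c - a - b*c - c**2 + c modulo G:
  leading term a*b*c: subtract (2*c)·g_1 from 2*a*b*c - a - b*c - c**2 + c → -a - b*c - c
  leading term a: no divisor's leading term divides it; move -a to the remainder.
  leading term b*c: subtract (-1)·g_3 from -b*c - c → c + 1
  leading term c: no divisor's leading term divides it; move c to the remainder.
  leading term 1: no divisor's leading term divides it; move 1 to the remainder.
  normal form = -a + c + 1.
The normal form is nonzero, so p ∉ I. Since p minus its normal form lies in I, I + (p) = I + (r) where r = -a + c + 1; decide whether this ideal is the whole ring.
Run Buchberger on G together with r (pairs among the g_i already reduce to 0 since G is a Gröbner basis):
g_1 = a*b + 2*c + 1, LT = a*b.
g_2 = a*c - 2*a - c**2 + 2*c, LT = a*c.
g_3 = b*c + 2*c + 1, LT = b*c.
r = -a + c + 1, LT = a.

S(g_1,r): lcm = a*b. S = b*c + b + 2*c + 1.
  leading term b*c: subtract (1)·g_3 from b*c + b + 2*c + 1 → b
  leading term b: no divisor's leading term divides it; move b to the remainder.
  remainder b ≠ 0; add m_5 = b to the basis.

S(g_2,r): lcm = a*c. S = -2*a - 2*c.
  leading term a: subtract (2)·r from -2*a - 2*c → c - 2
  leading term c: no divisor's leading term divides it; move c to the remainder.
  leading term 1: no divisor's leading term divides it; move -2 to the remainder.
  remainder c - 2 ≠ 0; add m_6 = c - 2 to the basis.

The other S-polynomials (S(g_1,g_2), S(g_1,g_3), S(g_2,g_3), S(g_3,r), S(g_1,m_5), S(g_2,m_5), S(g_3,m_5), S(r,m_5), S(g_1,m_6), S(g_2,m_6), S(g_3,m_6), S(r,m_6), S(m_5,m_6)) all reduce to 0 modulo the current basis, so we have a Gröbner basis.
Inter-reduce: drop elements whose leading term is divisible by another's, tail-reduce, and make monic.
Reduced Gröbner basis: {a + 2, b, c - 2}.
The reduced Gröbner basis of I + (p) is {a + 2, b, c - 2} ≠ {1}, a proper ideal, so the enlarged system stays consistent: p is independent of I, with normal form -a + c + 1.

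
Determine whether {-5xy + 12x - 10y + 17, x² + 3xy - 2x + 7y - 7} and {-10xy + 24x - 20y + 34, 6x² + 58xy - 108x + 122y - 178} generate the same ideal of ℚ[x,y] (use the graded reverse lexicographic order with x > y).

Equality of ideals is decidable: compute both reduced Gröbner bases (unique for the ordering) and check whether they agree.
Buchberger on the first generating set:
f_1 = -5xy + 12x - 10y + 17, LT = xy.
f_2 = x² + 3xy - 2x + 7y - 7, LT = x².

S(f_1,f_2): lcm = x²y. S = -3xy² - 12/5x² + 4xy - 7y² - 17/5x + 7y.
  reduce S modulo (f_1, f_2):
  remainder -y² + 7/5x + 28/5y - 16/5 ≠ 0; add g_3 = -y² + 7/5x + 28/5y - 16/5 to the basis.

The other S-polynomials (S(f_1,g_3), S(f_2,g_3)) all reduce to 0 modulo the current basis, so we have a Gröbner basis.
Inter-reduce: drop elements whose leading term is divisible by another's, tail-reduce, and make monic.
Reduced Gröbner basis: {x² + 26/5x + y + 16/5, xy - 12/5x + 2y - 17/5, y² - 7/5x - 28/5y + 16/5}.

Buchberger on the second generating set:
h_1 = -10xy + 24x - 20y + 34, LT = xy.
h_2 = 6x² + 58xy - 108x + 122y - 178, LT = x².

S(h_1,h_2): lcm = x²y. S = -29/3xy² - 12/5x² + 20xy - 61/3y² - 17/5x + 89/3y.
  reduce S modulo (h_1, h_2):
  remainder -y² + 7/5x + 28/5y - 16/5 ≠ 0; add k_3 = -y² + 7/5x + 28/5y - 16/5 to the basis.

The other S-polynomials (S(h_1,k_3), S(h_2,k_3)) all reduce to 0 modulo the current basis, so we have a Gröbner basis.
Inter-reduce: drop elements whose leading term is divisible by another's, tail-reduce, and make monic.
Reduced Gröbner basis: {x² + 26/5x + y + 16/5, xy - 12/5x + 2y - 17/5, y² - 7/5x - 28/5y + 16/5}.

Same reduced basis, so the two generating sets span the same ideal.

Yes, the ideals are equal.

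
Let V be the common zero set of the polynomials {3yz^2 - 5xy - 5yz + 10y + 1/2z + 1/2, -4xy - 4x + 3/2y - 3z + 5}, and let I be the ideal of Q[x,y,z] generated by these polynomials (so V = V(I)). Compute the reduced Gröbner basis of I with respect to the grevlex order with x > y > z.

f_1 = 3yz^2 - 5xy - 5yz + 10y + 1/2z + 1/2, LT = yz^2.
f_2 = -4xy - 4x + 3/2y - 3z + 5, LT = xy.

S(f_1,f_2): lcm = xyz^2. S = -5/3x^2y - 5/3xyz - xz^2 + 3/8yz^2 - 3/4z^3 + 10/3xy + 1/6xz + 5/4z^2 + 1/6x.
  leading term x^2y: subtract (5/12x)·f_2 from -5/3x^2y - 5/3xyz - xz^2 + 3/8yz^2 - 3/4z^3 + 10/3xy + 1/6xz + 5/4z^2 + 1/6x → -5/3xyz - xz^2 + 3/8yz^2 - 3/4z^3 + 5/3x^2 + 65/24xy + 17/12xz + 5/4z^2 - 23/12x
  leading term xyz: subtract (5/12z)·f_2 from -5/3xyz - xz^2 + 3/8yz^2 - 3/4z^3 + 5/3x^2 + 65/24xy + 17/12xz + 5/4z^2 - 23/12x → -xz^2 + 3/8yz^2 - 3/4z^3 + 5/3x^2 + 65/24xy + 37/12xz - 5/8yz + 5/2z^2 - 23/12x - 25/12z
  leading term xz^2: no divisor's leading term divides it; move -xz^2 to the remainder.
  leading term yz^2: subtract (1/8)·f_1 from 3/8yz^2 - 3/4z^3 + 5/3x^2 + 65/24xy + 37/12xz - 5/8yz + 5/2z^2 - 23/12x - 25/12z → -3/4z^3 + 5/3x^2 + 10/3xy + 37/12xz + 5/2z^2 - 23/12x - 5/4y - 103/48z - 1/16
  leading term z^3: no divisor's leading term divides it; move -3/4z^3 to the remainder.
  leading term x^2: no divisor's leading term divides it; move 5/3x^2 to the remainder.
  leading term xy: subtract (-5/6)·f_2 from 10/3xy + 37/12xz + 5/2z^2 - 23/12x - 5/4y - 103/48z - 1/16 → 37/12xz + 5/2z^2 - 21/4x - 223/48z + 197/48
  leading term xz: no divisor's leading term divides it; move 37/12xz to the remainder.
  leading term z^2: no divisor's leading term divides it; move 5/2z^2 to the remainder.
  leading term x: no divisor's leading term divides it; move -21/4x to the remainder.
  leading term z: no divisor's leading term divides it; move -223/48z to the remainder.
  leading term 1: no divisor's leading term divides it; move 197/48 to the remainder.
  remainder -xz^2 - 3/4z^3 + 5/3x^2 + 37/12xz + 5/2z^2 - 21/4x - 223/48z + 197/48 ≠ 0; add g_3 = -xz^2 - 3/4z^3 + 5/3x^2 + 37/12xz + 5/2z^2 - 21/4x - 223/48z + 197/48 to the basis.

The other S-polynomials (S(f_1,g_3), S(f_2,g_3)) all reduce to 0 modulo the current basis, so we have a Gröbner basis.

G = {xz^2 + 3/4z^3 - 5/3x^2 - 37/12xz - 5/2z^2 + 21/4x + 223/48z - 197/48, yz^2 - 5/3yz + 5/3x + 65/24y + 17/12z - 23/12, xy + x - 3/8y + 3/4z - 5/4}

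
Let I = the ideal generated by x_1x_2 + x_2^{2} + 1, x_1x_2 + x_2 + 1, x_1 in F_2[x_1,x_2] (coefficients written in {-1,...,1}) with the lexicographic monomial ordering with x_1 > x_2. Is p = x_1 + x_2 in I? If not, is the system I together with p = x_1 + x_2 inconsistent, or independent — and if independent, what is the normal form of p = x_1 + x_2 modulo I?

Adjoining x_1 + x_2 makes the ideal the whole ring: the system is inconsistent.

First compute the reduced Gröbner basis of I by Buchberger's algorithm.
f_1 = x_1x_2 + x_2^{2} + 1, LT = x_1x_2.
f_2 = x_1x_2 + x_2 + 1, LT = x_1x_2.
f_3 = x_1, LT = x_1.

S(f_1,f_2): lcm = x_1x_2. S = x_2^{2} + x_2.
  leading term x_2^{2}: no divisor's leading term divides it; move x_2^{2} to the remainder.
  leading term x_2: no divisor's leading term divides it; move x_2 to the remainder.
  remainder x_2^{2} + x_2 ≠ 0; add h_4 = x_2^{2} + x_2 to the basis.

S(f_1,f_3): lcm = x_1x_2. S = x_2^{2} + 1.
  leading term x_2^{2}: subtract (1)·h_4 from x_2^{2} + 1 → x_2 + 1
  leading term x_2: no divisor's leading term divides it; move x_2 to the remainder.
  leading term 1: no divisor's leading term divides it; move 1 to the remainder.
  remainder x_2 + 1 ≠ 0; add h_5 = x_2 + 1 to the basis.

S(f_2,f_3): lcm = x_1x_2. S = x_2 + 1.
  leading term x_2: subtract (1)·h_5 from x_2 + 1 → 0
  remainder 0.

S(f_1,h_4): lcm = x_1x_2^{2}. S = x_1x_2 + x_2^{3} + x_2.
  leading term x_1x_2: subtract (1)·f_1 from x_1x_2 + x_2^{3} + x_2 → x_2^{3} + x_2^{2} + x_2 + 1
  leading term x_2^{3}: subtract (x_2)·h_4 from x_2^{3} + x_2^{2} + x_2 + 1 → x_2 + 1
  leading term x_2: subtract (1)·h_5 from x_2 + 1 → 0
  remainder 0.

S(f_2,h_4): lcm = x_1x_2^{2}. S = x_1x_2 + x_2^{2} + x_2.
  leading term x_1x_2: subtract (1)·f_1 from x_1x_2 + x_2^{2} + x_2 → x_2 + 1
  leading term x_2: subtract (1)·h_5 from x_2 + 1 → 0
  remainder 0.

S(f_3,h_4): leading monomials are coprime, so the S-polynomial reduces to 0 (Buchberger's first criterion).
S(f_1,h_5): lcm = x_1x_2. S = x_1 + x_2^{2} + 1.
  leading term x_1: subtract (1)·f_3 from x_1 + x_2^{2} + 1 → x_2^{2} + 1
  leading term x_2^{2}: subtract (1)·h_4 from x_2^{2} + 1 → x_2 + 1
  leading term x_2: subtract (1)·h_5 from x_2 + 1 → 0
  remainder 0.

S(f_2,h_5): lcm = x_1x_2. S = x_1 + x_2 + 1.
  leading term x_1: subtract (1)·f_3 from x_1 + x_2 + 1 → x_2 + 1
  leading term x_2: subtract (1)·h_5 from x_2 + 1 → 0
  remainder 0.

S(f_3,h_5): leading monomials are coprime, so the S-polynomial reduces to 0 (Buchberger's first criterion).
S(h_4,h_5): lcm = x_2^{2}. S = 0.
  remainder 0.

Every S-polynomial of the final basis reduces to 0, so we have a Gröbner basis.
Inter-reduce: drop elements whose leading term is divisible by another's, tail-reduce, and make monic.
Reduced Gröbner basis: {x_1, x_2 + 1}.
Label its elements g_1 = x_1, g_2 = x_2 + 1.

Reduce p = x_1 + x_2 modulo G:
  leading term x_1: subtract (1)·g_1 from x_1 + x_2 → x_2
  leading term x_2: subtract (1)·g_2 from x_2 → 1
  leading term 1: no divisor's leading term divides it; move 1 to the remainder.
  normal form = 1.
The normal form is nonzero, so p ∉ I. Since p minus its normal form lies in I, I + (p) = I + (r) where r = 1; decide whether this ideal is the whole ring.
Here r = 1 is a nonzero constant, hence a unit: 1 ∈ I + (p), the Gröbner basis of I + (p) is {1}, and the enlarged system has no common solution — adjoining p is inconsistent.

The remainder on division by a Gröbner basis is unique — it is the normal form.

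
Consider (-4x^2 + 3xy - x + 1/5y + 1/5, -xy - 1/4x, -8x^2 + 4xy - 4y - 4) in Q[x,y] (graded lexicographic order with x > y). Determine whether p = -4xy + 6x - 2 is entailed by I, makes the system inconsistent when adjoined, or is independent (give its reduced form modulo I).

First compute the reduced Gröbner basis of I by Buchberger's algorithm.
f_1 = -4x^2 + 3xy - x + 1/5y + 1/5, LT = x^2.
f_2 = -xy - 1/4x, LT = xy.
f_3 = -8x^2 + 4xy - 4y - 4, LT = x^2.

S(f_1,f_2): lcm = x^2y. S = -3/4xy^2 - 1/4x^2 + 1/4xy - 1/20y^2 - 1/20y.
  leading term xy^2: subtract (3/4y)·f_2 from -3/4xy^2 - 1/4x^2 + 1/4xy - 1/20y^2 - 1/20y → -1/4x^2 + 7/16xy - 1/20y^2 - 1/20y
  leading term x^2: subtract (1/16)·f_1 from -1/4x^2 + 7/16xy - 1/20y^2 - 1/20y → 1/4xy - 1/20y^2 + 1/16x - 1/16y - 1/80
  leading term xy: subtract (-1/4)·f_2 from 1/4xy - 1/20y^2 + 1/16x - 1/16y - 1/80 → -1/20y^2 - 1/16y - 1/80
  leading term y^2: no divisor's leading term divides it; move -1/20y^2 to the remainder.
  leading term y: no divisor's leading term divides it; move -1/16y to the remainder.
  leading term 1: no divisor's leading term divides it; move -1/80 to the remainder.
  remainder -1/20y^2 - 1/16y - 1/80 ≠ 0; add h_4 = -1/20y^2 - 1/16y - 1/80 to the basis.

S(f_1,f_3): lcm = x^2. S = -1/4xy + 1/4x - 11/20y - 11/20.
  leading term xy: subtract (1/4)·f_2 from -1/4xy + 1/4x - 11/20y - 11/20 → 5/16x - 11/20y - 11/20
  leading term x: no divisor's leading term divides it; move 5/16x to the remainder.
  leading term y: no divisor's leading term divides it; move -11/20y to the remainder.
  leading term 1: no divisor's leading term divides it; move -11/20 to the remainder.
  remainder 5/16x - 11/20y - 11/20 ≠ 0; add h_5 = 5/16x - 11/20y - 11/20 to the basis.

S(f_1,h_5): lcm = x^2. S = 101/100xy + 201/100x - 1/20y - 1/20.
  leading term xy: subtract (-101/100)·f_2 from 101/100xy + 201/100x - 1/20y - 1/20 → 703/400x - 1/20y - 1/20
  leading term x: subtract (703/125)·h_5 from 703/400x - 1/20y - 1/20 → 1902/625y + 1902/625
  leading term y: no divisor's leading term divides it; move 1902/625y to the remainder.
  leading term 1: no divisor's leading term divides it; move 1902/625 to the remainder.
  remainder 1902/625y + 1902/625 ≠ 0; add h_6 = 1902/625y + 1902/625 to the basis.

The other S-polynomials (S(f_2,f_3), S(f_1,h_4), S(f_2,h_4), S(f_3,h_4), S(f_2,h_5), S(f_3,h_5), S(h_4,h_5), S(f_1,h_6), S(f_2,h_6), S(f_3,h_6), S(h_4,h_6), S(h_5,h_6)) all reduce to 0 modulo the current basis, so we have a Gröbner basis.
Inter-reduce: drop elements whose leading term is divisible by another's, tail-reduce, and make monic.
Reduced Gröbner basis: {x, y + 1}.
Label its elements g_1 = x, g_2 = y + 1.

Reduce p = -4xy + 6x - 2 modulo G:
  leading term xy: subtract (-4y)·g_1 from -4xy + 6x - 2 → 6x - 2
  leading term x: subtract (6)·g_1 from 6x - 2 → -2
  leading term 1: no divisor's leading term divides it; move -2 to the remainder.
  normal form = -2.
The normal form is nonzero, so p ∉ I. Since p minus its normal form lies in I, I + (p) = I + (r) where r = -2; decide whether this ideal is the whole ring.
Here r = -2 is a nonzero constant, hence a unit: 1 ∈ I + (p), the Gröbner basis of I + (p) is {1}, and the enlarged system has no common solution — adjoining p is inconsistent.

Adjoining -4xy + 6x - 2 makes the ideal the whole ring: the system is inconsistent.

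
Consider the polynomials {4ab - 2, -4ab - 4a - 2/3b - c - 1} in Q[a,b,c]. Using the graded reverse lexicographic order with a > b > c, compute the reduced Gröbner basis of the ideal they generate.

This is the nonlinear analogue of row-reducing a linear system.

f_1 = 4ab - 2, LT = ab.
f_2 = -4ab - 4a - 2/3b - c - 1, LT = ab.

S(f_1,f_2): lcm = ab. S = -a - 1/6b - 1/4c - 3/4.
  reduce S modulo (f_1, f_2):
  remainder -a - 1/6b - 1/4c - 3/4 ≠ 0; add g_3 = -a - 1/6b - 1/4c - 3/4 to the basis.

S(f_1,g_3): lcm = ab. S = -1/6b^2 - 1/4bc - 3/4b - 1/2.
  reduce S modulo (f_1, f_2, g_3):
  remainder -1/6b^2 - 1/4bc - 3/4b - 1/2 ≠ 0; add g_4 = -1/6b^2 - 1/4bc - 3/4b - 1/2 to the basis.

The other S-polynomials (S(f_2,g_3), S(f_1,g_4), S(f_2,g_4), S(g_3,g_4)) all reduce to 0 modulo the current basis, so we have a Gröbner basis.
Inter-reduce: drop elements whose leading term is divisible by another's, tail-reduce, and make monic.

G = {b^2 + 3/2bc + 9/2b + 3, a + 1/6b + 1/4c + 3/4}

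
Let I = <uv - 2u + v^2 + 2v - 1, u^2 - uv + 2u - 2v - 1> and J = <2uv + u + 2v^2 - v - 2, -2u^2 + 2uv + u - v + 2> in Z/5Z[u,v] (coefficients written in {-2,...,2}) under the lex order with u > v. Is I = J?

Yes, the ideals are equal.

For a fixed monomial order, each ideal has a unique reduced Gröbner basis; comparing bases decides equality.
Buchberger on the first generating set:
f_1 = uv - 2u + v^2 + 2v - 1, LT = uv.
f_2 = u^2 - uv + 2u - 2v - 1, LT = u^2.

S(f_1,f_2): lcm = u^2v. S = -2u^2 + 2uv^2 - u + 2v^2 + v.
  leading term u^2: subtract (-2)·f_2 from -2u^2 + 2uv^2 - u + 2v^2 + v → 2uv^2 - 2uv - 2u + 2v^2 + 2v - 2
  leading term uv^2: subtract (2v)·f_1 from 2uv^2 - 2uv - 2u + 2v^2 + 2v - 2 → 2uv - 2u - 2v^3 - 2v^2 - v - 2
  leading term uv: subtract (2)·f_1 from 2uv - 2u - 2v^3 - 2v^2 - v - 2 → 2u - 2v^3 + v^2
  leading term u: no divisor's leading term divides it; move 2u to the remainder.
  leading term v^3: no divisor's leading term divides it; move -2v^3 to the remainder.
  leading term v^2: no divisor's leading term divides it; move v^2 to the remainder.
  remainder 2u - 2v^3 + v^2 ≠ 0; add g_3 = 2u - 2v^3 + v^2 to the basis.

S(f_1,g_3): lcm = uv. S = -2u + v^4 + 2v^3 + v^2 + 2v - 1.
  leading term u: subtract (-1)·g_3 from -2u + v^4 + 2v^3 + v^2 + 2v - 1 → v^4 + 2v^2 + 2v - 1
  leading term v^4: no divisor's leading term divides it; move v^4 to the remainder.
  leading term v^2: no divisor's leading term divides it; move 2v^2 to the remainder.
  leading term v: no divisor's leading term divides it; move 2v to the remainder.
  leading term 1: no divisor's leading term divides it; move -1 to the remainder.
  remainder v^4 + 2v^2 + 2v - 1 ≠ 0; add g_4 = v^4 + 2v^2 + 2v - 1 to the basis.

The other S-polynomials (S(f_2,g_3), S(f_1,g_4), S(f_2,g_4), S(g_3,g_4)) all reduce to 0 modulo the current basis, so we have a Gröbner basis.
Inter-reduce: drop elements whose leading term is divisible by another's, tail-reduce, and make monic.
Reduced Gröbner basis: {u - v^3 - 2v^2, v^4 + 2v^2 + 2v - 1}.

Buchberger on the second generating set:
h_1 = 2uv + u + 2v^2 - v - 2, LT = uv.
h_2 = -2u^2 + 2uv + u - v + 2, LT = u^2.

S(h_1,h_2): lcm = u^2v. S = -2u^2 + 2uv^2 - u + 2v^2 + v.
  leading term u^2: subtract (1)·h_2 from -2u^2 + 2uv^2 - u + 2v^2 + v → 2uv^2 - 2uv - 2u + 2v^2 + 2v - 2
  leading term uv^2: subtract (v)·h_1 from 2uv^2 - 2uv - 2u + 2v^2 + 2v - 2 → 2uv - 2u - 2v^3 - 2v^2 - v - 2
  leading term uv: subtract (1)·h_1 from 2uv - 2u - 2v^3 - 2v^2 - v - 2 → 2u - 2v^3 + v^2
  leading term u: no divisor's leading term divides it; move 2u to the remainder.
  leading term v^3: no divisor's leading term divides it; move -2v^3 to the remainder.
  leading term v^2: no divisor's leading term divides it; move v^2 to the remainder.
  remainder 2u - 2v^3 + v^2 ≠ 0; add k_3 = 2u - 2v^3 + v^2 to the basis.

S(h_1,k_3): lcm = uv. S = -2u + v^4 + 2v^3 + v^2 + 2v - 1.
  leading term u: subtract (-1)·k_3 from -2u + v^4 + 2v^3 + v^2 + 2v - 1 → v^4 + 2v^2 + 2v - 1
  leading term v^4: no divisor's leading term divides it; move v^4 to the remainder.
  leading term v^2: no divisor's leading term divides it; move 2v^2 to the remainder.
  leading term v: no divisor's leading term divides it; move 2v to the remainder.
  leading term 1: no divisor's leading term divides it; move -1 to the remainder.
  remainder v^4 + 2v^2 + 2v - 1 ≠ 0; add k_4 = v^4 + 2v^2 + 2v - 1 to the basis.

The other S-polynomials (S(h_2,k_3), S(h_1,k_4), S(h_2,k_4), S(k_3,k_4)) all reduce to 0 modulo the current basis, so we have a Gröbner basis.
Inter-reduce: drop elements whose leading term is divisible by another's, tail-reduce, and make monic.
Reduced Gröbner basis: {u - v^3 - 2v^2, v^4 + 2v^2 + 2v - 1}.

The two bases agree; hence the ideals are identical.
The same test decides containment: I ⊆ J iff every generator of I reduces to 0 modulo a Gröbner basis of J.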